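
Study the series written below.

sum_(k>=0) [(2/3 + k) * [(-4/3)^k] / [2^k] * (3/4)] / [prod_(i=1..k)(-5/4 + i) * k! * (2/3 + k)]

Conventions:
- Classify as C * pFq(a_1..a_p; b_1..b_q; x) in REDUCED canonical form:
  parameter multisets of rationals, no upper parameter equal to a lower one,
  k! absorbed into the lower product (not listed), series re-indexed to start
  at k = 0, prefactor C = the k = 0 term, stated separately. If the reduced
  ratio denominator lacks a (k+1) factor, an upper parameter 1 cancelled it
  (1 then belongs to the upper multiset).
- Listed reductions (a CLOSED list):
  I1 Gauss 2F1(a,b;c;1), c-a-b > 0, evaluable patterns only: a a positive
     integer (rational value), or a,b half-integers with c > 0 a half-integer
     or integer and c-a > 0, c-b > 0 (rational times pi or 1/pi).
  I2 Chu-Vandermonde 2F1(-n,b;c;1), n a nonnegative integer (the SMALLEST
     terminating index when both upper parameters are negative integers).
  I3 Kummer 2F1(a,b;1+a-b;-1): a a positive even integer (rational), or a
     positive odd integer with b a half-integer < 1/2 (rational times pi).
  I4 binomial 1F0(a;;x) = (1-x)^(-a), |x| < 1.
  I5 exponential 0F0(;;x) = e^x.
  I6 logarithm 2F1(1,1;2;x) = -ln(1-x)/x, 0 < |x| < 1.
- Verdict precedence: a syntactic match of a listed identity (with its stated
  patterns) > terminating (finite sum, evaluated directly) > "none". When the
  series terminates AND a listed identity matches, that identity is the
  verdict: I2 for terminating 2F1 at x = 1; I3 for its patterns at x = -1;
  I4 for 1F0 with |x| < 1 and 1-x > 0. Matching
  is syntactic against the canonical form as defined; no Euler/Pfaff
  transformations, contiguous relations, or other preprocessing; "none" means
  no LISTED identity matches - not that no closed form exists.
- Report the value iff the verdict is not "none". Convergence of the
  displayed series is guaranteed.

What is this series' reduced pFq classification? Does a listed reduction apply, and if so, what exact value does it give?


The series (x = -2/3) is 0F1: upper {-}, lower {-1/4}, prefactor 3/4. Verdict: none. Every listed pattern misses the 0F1 form at -2/3, upper {-}.

Key step: t_0 = 3/4 here, and the factor k + 2/3 cancels (top and bottom), leaving C = 3/4.
Consecutive-term ratio: r(k) = (-2/3) * 1 / [(k-1/4) (k+1)] - poly over poly, x = (-2/3) from leading terms; C = 3/4 at k = 0.


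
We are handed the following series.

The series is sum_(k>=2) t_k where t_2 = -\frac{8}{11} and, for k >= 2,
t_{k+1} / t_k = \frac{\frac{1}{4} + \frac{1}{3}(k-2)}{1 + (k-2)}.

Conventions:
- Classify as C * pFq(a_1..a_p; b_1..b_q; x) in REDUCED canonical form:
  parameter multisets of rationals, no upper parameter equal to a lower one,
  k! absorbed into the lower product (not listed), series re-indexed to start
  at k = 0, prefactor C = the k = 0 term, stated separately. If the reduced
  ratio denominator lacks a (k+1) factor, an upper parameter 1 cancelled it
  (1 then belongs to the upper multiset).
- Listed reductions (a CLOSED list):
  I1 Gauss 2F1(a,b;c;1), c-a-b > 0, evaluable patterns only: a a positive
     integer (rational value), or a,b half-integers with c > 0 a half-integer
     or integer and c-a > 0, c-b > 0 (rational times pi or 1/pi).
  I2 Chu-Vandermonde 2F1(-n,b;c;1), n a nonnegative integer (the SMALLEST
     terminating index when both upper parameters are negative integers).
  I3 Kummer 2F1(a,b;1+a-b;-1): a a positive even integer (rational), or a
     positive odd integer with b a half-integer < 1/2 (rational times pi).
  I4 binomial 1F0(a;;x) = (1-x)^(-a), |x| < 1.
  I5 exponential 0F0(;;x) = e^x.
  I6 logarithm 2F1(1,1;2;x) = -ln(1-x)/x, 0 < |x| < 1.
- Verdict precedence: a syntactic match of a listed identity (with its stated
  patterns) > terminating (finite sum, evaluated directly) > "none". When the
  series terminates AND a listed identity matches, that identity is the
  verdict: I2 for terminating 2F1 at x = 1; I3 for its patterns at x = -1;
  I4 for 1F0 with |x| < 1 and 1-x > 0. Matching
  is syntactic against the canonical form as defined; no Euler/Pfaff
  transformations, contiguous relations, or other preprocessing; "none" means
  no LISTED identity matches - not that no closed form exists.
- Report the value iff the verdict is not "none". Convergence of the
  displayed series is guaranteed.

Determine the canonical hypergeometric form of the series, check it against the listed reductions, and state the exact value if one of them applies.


First insight: t_0 being -\frac{8}{11}, the expanded ratio factors over Q; C = -8/11, roots give parameters.
Step ratio: r(k) = \frac{1}{3} * (k+\frac{3}{4}) / [(k+1)] - rational in k, leading ratio \frac{1}{3}; with t_0 = -\frac{8}{11}, classification follows.

With C = -\frac{8}{11}: the canonical form is 1F0(\frac{3}{4}; -; \frac{1}{3}). Verdict (x = \frac{1}{3}): the binomial series (I4) applies (the 1F0 binomial series: exponent -3/4, x = \frac{1}{3}). Exact value: \left(-\frac{8}{11}\right) \cdot \left(\frac{2}{3}\right)^{-\frac{3}{4}}.


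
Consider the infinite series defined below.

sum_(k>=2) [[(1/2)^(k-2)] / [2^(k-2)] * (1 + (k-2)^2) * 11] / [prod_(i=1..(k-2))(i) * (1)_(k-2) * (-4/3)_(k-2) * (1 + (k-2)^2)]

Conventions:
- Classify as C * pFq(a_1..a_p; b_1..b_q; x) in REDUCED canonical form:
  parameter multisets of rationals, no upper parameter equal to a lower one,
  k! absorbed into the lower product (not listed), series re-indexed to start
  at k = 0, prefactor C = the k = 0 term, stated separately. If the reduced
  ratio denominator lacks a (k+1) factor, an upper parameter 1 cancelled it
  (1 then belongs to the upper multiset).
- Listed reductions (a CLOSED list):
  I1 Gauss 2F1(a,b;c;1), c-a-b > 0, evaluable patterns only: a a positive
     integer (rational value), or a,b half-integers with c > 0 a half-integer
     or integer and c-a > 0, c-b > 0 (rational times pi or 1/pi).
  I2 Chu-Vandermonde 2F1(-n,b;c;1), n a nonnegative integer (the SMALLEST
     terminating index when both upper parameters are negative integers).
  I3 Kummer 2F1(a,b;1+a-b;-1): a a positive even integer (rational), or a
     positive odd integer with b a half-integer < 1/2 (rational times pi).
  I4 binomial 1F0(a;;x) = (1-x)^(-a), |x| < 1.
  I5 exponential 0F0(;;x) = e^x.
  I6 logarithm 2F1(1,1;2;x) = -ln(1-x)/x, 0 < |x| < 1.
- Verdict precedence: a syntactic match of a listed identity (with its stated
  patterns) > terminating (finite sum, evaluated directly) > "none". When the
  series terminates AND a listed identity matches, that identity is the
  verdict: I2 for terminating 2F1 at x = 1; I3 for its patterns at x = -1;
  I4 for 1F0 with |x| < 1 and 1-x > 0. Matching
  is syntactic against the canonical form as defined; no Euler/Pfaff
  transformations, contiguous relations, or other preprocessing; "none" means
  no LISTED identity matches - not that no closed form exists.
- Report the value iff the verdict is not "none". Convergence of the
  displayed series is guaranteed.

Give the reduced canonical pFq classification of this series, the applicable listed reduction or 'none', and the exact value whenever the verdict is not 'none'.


This is 11 * 0F2(-; -4/3, 1; 1/4) in reduced canonical form. Verdict: none - at argument 1/4 the multisets {-} ; {-4/3, 1} match no listed identity.

Key step: t_0 being 11, the two k-th powers (prefactor 11) combine into one argument.
Step ratio: r(k) = (1/4) * 1 / [(k-4/3) (k+1) (k+1)] - rational in k, leading ratio (1/4); with t_0 = 11, classification follows.


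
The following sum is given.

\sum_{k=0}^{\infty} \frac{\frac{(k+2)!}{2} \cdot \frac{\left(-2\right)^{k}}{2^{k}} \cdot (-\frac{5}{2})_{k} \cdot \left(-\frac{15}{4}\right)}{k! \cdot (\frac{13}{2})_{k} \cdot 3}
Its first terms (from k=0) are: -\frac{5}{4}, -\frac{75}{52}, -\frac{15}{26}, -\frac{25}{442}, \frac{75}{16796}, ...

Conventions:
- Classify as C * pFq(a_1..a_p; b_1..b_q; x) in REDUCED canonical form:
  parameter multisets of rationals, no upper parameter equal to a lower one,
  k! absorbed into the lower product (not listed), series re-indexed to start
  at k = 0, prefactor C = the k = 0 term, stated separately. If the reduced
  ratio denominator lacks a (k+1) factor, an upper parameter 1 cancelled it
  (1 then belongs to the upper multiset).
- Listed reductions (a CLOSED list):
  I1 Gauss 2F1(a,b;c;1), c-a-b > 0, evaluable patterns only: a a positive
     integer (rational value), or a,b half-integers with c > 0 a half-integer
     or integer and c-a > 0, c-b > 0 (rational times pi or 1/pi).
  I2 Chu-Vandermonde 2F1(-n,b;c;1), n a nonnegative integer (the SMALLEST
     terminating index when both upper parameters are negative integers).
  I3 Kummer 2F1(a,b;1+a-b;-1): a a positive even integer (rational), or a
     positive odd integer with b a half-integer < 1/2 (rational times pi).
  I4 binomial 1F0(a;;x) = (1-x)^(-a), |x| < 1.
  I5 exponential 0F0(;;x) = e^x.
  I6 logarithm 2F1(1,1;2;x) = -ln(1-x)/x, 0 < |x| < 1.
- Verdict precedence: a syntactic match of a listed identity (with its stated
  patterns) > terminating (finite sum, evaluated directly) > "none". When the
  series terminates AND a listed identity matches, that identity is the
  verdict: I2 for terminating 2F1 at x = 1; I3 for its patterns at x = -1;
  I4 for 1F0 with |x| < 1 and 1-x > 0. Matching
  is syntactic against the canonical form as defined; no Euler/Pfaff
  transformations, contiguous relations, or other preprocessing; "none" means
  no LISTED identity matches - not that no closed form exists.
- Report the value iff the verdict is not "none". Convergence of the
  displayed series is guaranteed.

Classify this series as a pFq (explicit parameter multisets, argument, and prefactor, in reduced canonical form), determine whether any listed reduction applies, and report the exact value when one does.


Reduced: x = -1, 2F1, upper = {-\frac{5}{2}, 3}, lower = {\frac{13}{2}}, C = -\frac{5}{4}. Verdict: the Kummer evaluation I3 matches (x = -1; c = \frac{13}{2} equals 1+a-b for upper {-\frac{5}{2}, 3}: listed pattern). Its exact value is \left(-\frac{17325}{16384}\right) \cdot \pi.

Key step: with t_0 = -\frac{5}{4}, the factorial ratio (prefactor -5/4) (k+a-1)!/(a-1)! is a rising factorial (a)_k.
Ratio: r(k) = -1 * (k-\frac{5}{2}) (k+3) / [(k+\frac{13}{2}) (k+1)] - poly over poly, x = -1 from leading terms; C = -\frac{5}{4} at k = 0.


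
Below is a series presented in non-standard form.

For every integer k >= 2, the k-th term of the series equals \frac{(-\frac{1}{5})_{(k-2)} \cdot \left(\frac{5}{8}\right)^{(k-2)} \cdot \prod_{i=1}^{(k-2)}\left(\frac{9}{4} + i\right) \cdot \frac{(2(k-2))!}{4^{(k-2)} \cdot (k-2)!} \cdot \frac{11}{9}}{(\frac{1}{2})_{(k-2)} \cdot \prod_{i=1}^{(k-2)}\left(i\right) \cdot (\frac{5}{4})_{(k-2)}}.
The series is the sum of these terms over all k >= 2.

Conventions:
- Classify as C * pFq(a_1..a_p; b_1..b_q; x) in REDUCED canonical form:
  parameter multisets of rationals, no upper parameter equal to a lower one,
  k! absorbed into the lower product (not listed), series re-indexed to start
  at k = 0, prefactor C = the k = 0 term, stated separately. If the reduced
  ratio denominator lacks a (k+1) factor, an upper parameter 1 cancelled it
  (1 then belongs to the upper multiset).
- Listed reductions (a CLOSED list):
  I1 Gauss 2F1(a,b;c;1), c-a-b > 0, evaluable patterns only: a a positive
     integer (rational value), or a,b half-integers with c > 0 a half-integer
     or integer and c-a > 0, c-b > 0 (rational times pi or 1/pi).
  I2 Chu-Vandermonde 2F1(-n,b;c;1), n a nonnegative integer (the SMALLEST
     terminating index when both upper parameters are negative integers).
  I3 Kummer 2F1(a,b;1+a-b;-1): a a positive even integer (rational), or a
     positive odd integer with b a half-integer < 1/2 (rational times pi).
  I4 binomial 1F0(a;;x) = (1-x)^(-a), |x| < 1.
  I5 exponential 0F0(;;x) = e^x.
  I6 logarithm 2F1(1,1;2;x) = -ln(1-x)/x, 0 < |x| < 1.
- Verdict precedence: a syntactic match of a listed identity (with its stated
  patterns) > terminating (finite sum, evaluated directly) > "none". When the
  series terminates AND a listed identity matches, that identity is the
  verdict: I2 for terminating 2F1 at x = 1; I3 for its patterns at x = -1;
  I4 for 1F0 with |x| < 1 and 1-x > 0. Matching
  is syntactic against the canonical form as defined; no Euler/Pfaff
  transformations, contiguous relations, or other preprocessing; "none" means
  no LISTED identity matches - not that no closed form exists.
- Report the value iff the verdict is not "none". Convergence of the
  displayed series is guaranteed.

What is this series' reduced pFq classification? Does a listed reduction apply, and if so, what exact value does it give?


This is \frac{11}{9} * 2F1(-\frac{1}{5}, \frac{13}{4}; \frac{5}{4}; \frac{5}{8}) in reduced canonical form. Verdict: none. Every listed pattern misses the 2F1 form at \frac{5}{8}, upper {-\frac{1}{5}, \frac{13}{4}}.

The tell: x = \frac{5}{8} and the product of the first k integers (C = 11/9, x = 5/8) is k!.
Ratio: r(k) = \frac{5}{8} * (k-\frac{1}{5}) (k+\frac{13}{4}) / [(k+\frac{5}{4}) (k+1)] - rational in k. x = \frac{5}{8}; t_0 = \frac{11}{9}; negate the roots.


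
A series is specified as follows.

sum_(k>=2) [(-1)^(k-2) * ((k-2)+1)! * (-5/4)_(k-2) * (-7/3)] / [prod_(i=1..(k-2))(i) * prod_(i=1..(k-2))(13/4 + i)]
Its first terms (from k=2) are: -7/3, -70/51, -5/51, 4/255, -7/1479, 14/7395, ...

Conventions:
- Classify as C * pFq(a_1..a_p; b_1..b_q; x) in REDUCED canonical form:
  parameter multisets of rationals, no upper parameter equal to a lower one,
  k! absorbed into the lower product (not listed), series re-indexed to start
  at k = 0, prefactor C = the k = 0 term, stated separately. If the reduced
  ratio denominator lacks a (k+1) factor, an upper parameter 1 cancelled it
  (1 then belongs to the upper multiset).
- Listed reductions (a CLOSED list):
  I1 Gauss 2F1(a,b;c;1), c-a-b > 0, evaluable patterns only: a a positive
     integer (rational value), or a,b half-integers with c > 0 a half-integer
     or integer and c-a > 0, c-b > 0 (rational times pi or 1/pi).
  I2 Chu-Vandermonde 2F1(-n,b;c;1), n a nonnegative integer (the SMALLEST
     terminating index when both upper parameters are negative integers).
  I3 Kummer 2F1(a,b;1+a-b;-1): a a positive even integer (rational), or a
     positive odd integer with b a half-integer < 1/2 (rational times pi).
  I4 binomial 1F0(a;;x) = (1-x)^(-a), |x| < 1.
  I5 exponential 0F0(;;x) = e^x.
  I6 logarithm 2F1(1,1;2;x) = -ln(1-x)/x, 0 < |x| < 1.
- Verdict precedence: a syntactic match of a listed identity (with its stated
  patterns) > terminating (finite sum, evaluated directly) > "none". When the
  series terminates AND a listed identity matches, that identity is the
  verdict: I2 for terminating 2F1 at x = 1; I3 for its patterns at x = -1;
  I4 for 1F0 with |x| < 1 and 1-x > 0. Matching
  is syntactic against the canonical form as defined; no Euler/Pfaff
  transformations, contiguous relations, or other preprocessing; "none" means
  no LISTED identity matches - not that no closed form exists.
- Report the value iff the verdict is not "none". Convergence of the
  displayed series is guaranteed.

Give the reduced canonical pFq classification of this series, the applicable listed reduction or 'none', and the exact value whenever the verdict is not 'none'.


Canonical form: C = -7/3 times 2F1 with upper {-5/4, 2}, lower {17/4}, x = -1. Verdict: this is Kummer's theorem (I3) (x = -1; c = 17/4 equals 1+a-b for upper {-5/4, 2}: listed pattern). Exact value: -91/24.

Key observation: from the first term -7/3: the product of the first k integers (prefactor -7/3) is k!.
Term ratio: r(k) = (-1) * (k-5/4) (k+2) / [(k+17/4) (k+1)] - rational; roots negated = parameters, x = (-1), C = -7/3.


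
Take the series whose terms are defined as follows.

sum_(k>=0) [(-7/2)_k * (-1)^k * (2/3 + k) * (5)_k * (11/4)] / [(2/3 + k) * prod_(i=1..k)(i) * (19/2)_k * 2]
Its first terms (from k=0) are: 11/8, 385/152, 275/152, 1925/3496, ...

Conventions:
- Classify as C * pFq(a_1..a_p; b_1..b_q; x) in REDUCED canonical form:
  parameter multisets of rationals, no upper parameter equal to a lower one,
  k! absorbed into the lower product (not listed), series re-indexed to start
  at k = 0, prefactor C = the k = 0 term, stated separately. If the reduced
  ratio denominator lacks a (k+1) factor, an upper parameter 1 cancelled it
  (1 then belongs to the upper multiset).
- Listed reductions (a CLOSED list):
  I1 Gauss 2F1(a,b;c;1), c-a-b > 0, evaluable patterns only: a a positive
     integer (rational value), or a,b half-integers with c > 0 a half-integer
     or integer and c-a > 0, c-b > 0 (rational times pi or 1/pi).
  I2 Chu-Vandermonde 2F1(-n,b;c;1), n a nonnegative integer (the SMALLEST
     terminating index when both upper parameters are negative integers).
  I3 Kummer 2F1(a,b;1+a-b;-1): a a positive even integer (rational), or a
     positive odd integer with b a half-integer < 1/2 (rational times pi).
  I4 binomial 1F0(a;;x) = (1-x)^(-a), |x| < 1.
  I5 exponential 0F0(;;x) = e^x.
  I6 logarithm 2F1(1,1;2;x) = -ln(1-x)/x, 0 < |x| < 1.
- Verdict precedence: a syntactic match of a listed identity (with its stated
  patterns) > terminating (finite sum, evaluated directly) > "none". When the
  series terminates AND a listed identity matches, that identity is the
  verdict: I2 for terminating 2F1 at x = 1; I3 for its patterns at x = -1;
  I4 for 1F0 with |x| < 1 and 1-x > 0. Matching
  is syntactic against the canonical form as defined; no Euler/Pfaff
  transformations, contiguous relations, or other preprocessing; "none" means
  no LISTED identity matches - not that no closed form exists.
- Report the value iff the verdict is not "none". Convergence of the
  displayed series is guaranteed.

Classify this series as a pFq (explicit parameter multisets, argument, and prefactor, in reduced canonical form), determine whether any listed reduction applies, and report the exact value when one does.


Structural cue: from the first term 11/8: the constant factors (C = 11/8, x = -1) combine into one prefactor.
Step ratio: r(k) = (-1) * (k-7/2) (k+5) / [(k+19/2) (k+1)] - poly over poly, x = (-1) from leading terms; C = 11/8 at k = 0.

Reduced: x = -1, 2F1, upper = {-7/2, 5}, lower = {19/2}, C = 11/8. Verdict (x = -1): the Kummer evaluation I3 applies (x = -1; c = 19/2 equals 1+a-b for upper {-7/2, 5}: listed pattern). Exact value: (8423415/4194304) * pi.


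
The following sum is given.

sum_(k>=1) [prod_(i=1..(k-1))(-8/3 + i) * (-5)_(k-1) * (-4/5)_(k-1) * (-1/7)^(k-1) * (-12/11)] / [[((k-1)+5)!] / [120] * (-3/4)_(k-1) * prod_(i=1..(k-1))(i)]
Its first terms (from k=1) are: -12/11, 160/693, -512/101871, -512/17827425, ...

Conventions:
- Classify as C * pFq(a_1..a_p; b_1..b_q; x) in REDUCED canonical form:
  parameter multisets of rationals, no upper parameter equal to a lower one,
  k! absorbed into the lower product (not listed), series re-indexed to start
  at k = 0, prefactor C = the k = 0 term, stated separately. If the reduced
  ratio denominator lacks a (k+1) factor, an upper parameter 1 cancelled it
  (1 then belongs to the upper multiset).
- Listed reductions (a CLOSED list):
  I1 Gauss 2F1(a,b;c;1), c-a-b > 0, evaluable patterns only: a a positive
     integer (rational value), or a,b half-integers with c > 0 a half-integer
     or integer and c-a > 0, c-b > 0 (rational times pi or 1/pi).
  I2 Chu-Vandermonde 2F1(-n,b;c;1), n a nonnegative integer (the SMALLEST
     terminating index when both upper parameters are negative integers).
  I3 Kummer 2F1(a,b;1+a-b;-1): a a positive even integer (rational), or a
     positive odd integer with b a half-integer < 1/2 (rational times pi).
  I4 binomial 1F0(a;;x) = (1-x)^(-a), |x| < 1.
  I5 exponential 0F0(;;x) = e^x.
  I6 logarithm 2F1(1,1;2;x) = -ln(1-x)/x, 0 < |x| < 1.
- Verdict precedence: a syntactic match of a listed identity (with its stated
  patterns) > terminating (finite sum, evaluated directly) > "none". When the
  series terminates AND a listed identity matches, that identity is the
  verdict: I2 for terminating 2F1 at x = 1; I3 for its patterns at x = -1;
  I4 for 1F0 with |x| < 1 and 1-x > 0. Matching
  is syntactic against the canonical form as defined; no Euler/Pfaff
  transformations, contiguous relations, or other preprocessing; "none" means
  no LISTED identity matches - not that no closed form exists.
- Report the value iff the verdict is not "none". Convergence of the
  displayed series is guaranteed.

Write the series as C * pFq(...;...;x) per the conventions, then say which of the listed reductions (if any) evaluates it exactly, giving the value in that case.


With C = -12/11: the canonical form is 3F2(-5, -5/3, -4/5; -3/4, 6; -1/7). Verdict: terminating - upper -5 stops the sum at k = 5; the 6 terms are added exactly. Value: -91347721036756/105594066703125.

First insight: x = (-1/7) and the running product (C = -12/11) telescopes to a rising factorial.
Step ratio: r(k) = (-1/7) * (k-5) (k-5/3) (k-4/5) / [(k-3/4) (k+6) (k+1)] - rational; roots negated = parameters, x = (-1/7), C = -12/11.


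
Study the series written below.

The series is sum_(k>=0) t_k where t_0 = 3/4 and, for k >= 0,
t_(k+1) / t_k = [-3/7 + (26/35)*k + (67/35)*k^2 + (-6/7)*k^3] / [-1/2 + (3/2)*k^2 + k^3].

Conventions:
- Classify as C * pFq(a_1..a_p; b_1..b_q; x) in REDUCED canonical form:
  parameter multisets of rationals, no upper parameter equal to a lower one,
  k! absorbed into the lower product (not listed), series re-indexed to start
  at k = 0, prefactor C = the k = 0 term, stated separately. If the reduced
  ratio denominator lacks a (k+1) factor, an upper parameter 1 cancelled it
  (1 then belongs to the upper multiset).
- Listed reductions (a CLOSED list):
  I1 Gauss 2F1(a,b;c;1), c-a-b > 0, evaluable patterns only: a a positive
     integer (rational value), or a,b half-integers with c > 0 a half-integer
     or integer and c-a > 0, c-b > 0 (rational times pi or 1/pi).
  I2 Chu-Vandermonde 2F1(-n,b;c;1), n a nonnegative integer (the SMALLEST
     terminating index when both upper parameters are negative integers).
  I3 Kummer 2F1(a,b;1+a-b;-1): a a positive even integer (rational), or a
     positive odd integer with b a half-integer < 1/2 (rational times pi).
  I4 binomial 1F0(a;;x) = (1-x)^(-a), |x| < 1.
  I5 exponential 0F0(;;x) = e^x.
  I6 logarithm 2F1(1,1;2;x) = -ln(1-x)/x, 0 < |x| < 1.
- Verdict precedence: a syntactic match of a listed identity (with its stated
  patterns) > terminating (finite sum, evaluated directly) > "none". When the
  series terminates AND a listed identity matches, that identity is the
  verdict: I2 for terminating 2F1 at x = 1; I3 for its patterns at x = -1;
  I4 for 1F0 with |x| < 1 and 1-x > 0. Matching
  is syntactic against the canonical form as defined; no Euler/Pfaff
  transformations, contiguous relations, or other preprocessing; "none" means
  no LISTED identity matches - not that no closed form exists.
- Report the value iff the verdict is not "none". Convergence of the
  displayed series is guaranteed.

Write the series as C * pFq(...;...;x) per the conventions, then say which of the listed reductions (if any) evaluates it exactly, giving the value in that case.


x = -6/7 here; the reduced form reads 3F2, upper {-5/2, -1/3, 3/5}, lower {-1/2, 1}, C = 3/4. Verdict: none. A 3F2 with upper {-5/2, -1/3, 3/5} fits none of I1-I6 at x = -6/7; the sum runs forever.

Key step: t_0 being 3/4, roots of the ratio polynomials (C = 3/4, x = -6/7) are the negated parameters.
Term ratio: r(k) = (-6/7) * (k-5/2) (k-1/3) (k+3/5) / [(k-1/2) (k+1) (k+1)] - poly over poly, x = (-6/7) from leading terms; C = 3/4 at k = 0.


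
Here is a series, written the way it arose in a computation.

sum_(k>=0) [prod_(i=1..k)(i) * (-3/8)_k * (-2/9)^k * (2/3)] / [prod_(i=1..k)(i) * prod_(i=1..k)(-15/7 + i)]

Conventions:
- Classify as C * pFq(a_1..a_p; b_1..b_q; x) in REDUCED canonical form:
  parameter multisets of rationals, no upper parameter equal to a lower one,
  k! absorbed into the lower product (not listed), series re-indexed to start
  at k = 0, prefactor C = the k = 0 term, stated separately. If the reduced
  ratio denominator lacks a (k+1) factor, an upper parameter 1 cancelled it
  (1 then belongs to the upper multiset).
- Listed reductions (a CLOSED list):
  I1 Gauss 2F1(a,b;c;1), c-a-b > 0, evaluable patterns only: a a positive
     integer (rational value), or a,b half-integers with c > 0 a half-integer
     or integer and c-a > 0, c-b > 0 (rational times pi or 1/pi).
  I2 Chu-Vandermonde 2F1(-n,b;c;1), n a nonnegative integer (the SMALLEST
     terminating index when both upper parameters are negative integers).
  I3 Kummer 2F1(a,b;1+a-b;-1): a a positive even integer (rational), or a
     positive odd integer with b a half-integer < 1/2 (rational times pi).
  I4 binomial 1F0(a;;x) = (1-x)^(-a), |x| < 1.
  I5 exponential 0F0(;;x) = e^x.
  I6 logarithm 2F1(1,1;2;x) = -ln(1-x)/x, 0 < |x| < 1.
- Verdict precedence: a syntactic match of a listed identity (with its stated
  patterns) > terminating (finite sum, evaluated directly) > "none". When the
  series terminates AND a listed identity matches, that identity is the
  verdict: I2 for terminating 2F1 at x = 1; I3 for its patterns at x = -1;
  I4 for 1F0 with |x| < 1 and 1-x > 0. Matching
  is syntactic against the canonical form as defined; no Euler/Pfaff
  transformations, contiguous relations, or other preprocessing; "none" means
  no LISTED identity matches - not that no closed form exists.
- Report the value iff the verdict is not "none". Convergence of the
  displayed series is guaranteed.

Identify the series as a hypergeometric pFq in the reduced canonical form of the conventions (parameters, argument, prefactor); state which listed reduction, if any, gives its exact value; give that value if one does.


Canonical form: C = 2/3 times 2F1 with upper {-3/8, 1}, lower {-8/7}, x = -2/9. Verdict: none. Every listed pattern misses the 2F1 form at -2/9, upper {-3/8, 1}.

The tell: t_0 = 2/3 here, and the product of the first k integers (prefactor 2/3) is k!.
Consecutive-term ratio: r(k) = (-2/9) * (k-3/8) (k+1) / [(k-8/7) (k+1)] - rational; roots negated = parameters, x = (-2/9), C = 2/3.


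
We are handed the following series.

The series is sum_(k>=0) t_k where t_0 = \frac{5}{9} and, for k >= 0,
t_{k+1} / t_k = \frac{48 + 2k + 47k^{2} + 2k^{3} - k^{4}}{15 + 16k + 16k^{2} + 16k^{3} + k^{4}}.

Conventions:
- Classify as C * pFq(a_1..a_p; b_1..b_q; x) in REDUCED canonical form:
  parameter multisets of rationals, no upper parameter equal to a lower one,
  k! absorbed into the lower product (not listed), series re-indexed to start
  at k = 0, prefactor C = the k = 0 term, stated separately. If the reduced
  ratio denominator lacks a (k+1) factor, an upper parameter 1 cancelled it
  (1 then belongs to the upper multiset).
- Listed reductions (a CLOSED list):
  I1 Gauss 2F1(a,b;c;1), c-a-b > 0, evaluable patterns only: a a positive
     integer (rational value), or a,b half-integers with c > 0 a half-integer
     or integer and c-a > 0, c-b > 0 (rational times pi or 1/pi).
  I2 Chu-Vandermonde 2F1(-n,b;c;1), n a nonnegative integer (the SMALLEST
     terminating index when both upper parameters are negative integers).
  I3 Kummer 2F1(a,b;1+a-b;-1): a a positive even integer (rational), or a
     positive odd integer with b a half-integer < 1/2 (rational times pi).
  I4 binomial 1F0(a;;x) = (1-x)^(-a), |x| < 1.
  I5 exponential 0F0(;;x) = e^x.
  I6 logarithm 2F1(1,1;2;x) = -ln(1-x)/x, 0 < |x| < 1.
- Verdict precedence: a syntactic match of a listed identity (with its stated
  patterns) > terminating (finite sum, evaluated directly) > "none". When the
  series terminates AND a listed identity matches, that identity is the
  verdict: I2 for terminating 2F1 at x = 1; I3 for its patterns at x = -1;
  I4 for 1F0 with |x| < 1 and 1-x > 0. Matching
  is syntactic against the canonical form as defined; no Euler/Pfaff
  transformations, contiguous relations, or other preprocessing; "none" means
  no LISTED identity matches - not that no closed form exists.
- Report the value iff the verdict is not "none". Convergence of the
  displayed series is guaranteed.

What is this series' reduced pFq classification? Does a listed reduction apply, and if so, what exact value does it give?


The series (x = -1) is 2F1: upper {-8, 6}, lower {15}, prefactor \frac{5}{9}. Verdict at x = -1: Kummer's theorem (I3) matches (x = -1; c = 15 equals 1+a-b for upper {-8, 6}: listed pattern). Hence: \frac{91}{9}.

Key observation: t_0 being \frac{5}{9}, cancel k^2 + 1 from the displayed ratio first; then C = 5/9.
Consecutive-term ratio: r(k) = -1 * (k-8) (k+6) / [(k+15) (k+1)] - rational in k. x = -1; t_0 = \frac{5}{9}; negate the roots.


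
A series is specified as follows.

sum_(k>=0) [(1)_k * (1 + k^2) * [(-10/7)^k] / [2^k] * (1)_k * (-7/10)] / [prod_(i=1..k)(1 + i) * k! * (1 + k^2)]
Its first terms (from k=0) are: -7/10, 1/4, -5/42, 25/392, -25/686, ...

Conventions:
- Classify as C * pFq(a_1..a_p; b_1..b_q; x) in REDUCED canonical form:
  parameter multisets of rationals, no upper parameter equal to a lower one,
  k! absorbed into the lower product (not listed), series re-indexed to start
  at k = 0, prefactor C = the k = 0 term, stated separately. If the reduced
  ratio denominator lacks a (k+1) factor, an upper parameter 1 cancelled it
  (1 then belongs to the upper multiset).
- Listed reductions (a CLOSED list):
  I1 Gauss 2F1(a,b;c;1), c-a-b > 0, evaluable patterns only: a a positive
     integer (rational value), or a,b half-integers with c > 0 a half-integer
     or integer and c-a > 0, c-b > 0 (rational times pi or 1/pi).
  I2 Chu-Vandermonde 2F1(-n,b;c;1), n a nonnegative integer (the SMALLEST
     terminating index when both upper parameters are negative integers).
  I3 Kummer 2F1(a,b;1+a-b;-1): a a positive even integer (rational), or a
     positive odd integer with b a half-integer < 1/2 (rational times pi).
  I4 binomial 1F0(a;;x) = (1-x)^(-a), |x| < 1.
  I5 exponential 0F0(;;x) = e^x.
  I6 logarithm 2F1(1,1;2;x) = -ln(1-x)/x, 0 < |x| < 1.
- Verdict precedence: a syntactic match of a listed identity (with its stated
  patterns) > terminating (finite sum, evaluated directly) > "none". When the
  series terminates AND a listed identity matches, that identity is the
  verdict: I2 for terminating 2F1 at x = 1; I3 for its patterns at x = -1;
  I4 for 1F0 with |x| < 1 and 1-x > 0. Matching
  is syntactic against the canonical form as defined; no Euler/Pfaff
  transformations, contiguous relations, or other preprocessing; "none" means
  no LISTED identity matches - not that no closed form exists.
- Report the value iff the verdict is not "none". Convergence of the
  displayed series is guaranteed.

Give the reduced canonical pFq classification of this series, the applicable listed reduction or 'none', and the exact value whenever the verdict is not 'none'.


Reduced: x = -5/7, 2F1, upper = {1, 1}, lower = {2}, C = -7/10. Verdict: this is the I6 logarithm reduction (the logarithm: parameters (1,1;2), x = -5/7). Hence: (-49/50) * ln(12/7).

The tell: from the first term -7/10: k^2 + 1 divides numerator and denominator alike; C = -7/10, x = -5/7 after cancelling.
Step ratio: r(k) = (-5/7) * (k+1) (k+1) / [(k+2) (k+1)] - rational in k. x = (-5/7); t_0 = -7/10; negate the roots.


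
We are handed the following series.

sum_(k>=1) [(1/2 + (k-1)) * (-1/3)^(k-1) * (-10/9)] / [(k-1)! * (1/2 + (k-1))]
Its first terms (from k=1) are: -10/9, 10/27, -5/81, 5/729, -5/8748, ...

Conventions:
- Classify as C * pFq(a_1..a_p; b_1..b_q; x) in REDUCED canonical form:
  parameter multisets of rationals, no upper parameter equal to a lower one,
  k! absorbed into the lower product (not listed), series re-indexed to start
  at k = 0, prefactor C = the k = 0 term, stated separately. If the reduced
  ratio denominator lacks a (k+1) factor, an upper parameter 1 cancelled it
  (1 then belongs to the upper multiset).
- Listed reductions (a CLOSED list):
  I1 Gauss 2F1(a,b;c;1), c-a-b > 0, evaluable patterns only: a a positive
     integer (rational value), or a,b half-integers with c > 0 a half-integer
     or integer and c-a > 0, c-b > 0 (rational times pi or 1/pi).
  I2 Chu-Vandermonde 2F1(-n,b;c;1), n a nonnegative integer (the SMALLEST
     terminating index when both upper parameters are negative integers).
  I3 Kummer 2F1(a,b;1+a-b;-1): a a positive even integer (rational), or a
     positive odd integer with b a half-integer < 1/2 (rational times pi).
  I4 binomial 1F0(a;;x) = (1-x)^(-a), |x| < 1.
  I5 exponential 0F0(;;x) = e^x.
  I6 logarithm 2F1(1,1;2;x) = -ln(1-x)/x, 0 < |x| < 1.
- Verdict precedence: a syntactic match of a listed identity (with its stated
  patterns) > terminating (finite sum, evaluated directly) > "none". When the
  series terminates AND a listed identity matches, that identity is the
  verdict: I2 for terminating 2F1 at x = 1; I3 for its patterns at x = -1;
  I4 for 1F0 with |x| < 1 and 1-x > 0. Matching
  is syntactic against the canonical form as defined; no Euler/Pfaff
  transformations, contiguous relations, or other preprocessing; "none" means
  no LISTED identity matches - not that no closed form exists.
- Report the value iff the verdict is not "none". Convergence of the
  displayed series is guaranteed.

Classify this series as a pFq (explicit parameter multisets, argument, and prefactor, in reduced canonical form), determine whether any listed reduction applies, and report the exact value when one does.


Canonical form: C = -10/9 times 0F0 with upper {-}, lower {-}, x = -1/3. Verdict at x = -1/3: exponential (I5) matches (the 0F0 exponential series at x = -1/3). Sum: (-10/9) * e^(-1/3).

The tell: with t_0 = -10/9, the factor k + 1/2 cancels (top and bottom), leaving C = -10/9, x = -1/3.
Step ratio: r(k) = (-1/3) * 1 / [(k+1)] - poly over poly, x = (-1/3) from leading terms; C = -10/9 at k = 0.


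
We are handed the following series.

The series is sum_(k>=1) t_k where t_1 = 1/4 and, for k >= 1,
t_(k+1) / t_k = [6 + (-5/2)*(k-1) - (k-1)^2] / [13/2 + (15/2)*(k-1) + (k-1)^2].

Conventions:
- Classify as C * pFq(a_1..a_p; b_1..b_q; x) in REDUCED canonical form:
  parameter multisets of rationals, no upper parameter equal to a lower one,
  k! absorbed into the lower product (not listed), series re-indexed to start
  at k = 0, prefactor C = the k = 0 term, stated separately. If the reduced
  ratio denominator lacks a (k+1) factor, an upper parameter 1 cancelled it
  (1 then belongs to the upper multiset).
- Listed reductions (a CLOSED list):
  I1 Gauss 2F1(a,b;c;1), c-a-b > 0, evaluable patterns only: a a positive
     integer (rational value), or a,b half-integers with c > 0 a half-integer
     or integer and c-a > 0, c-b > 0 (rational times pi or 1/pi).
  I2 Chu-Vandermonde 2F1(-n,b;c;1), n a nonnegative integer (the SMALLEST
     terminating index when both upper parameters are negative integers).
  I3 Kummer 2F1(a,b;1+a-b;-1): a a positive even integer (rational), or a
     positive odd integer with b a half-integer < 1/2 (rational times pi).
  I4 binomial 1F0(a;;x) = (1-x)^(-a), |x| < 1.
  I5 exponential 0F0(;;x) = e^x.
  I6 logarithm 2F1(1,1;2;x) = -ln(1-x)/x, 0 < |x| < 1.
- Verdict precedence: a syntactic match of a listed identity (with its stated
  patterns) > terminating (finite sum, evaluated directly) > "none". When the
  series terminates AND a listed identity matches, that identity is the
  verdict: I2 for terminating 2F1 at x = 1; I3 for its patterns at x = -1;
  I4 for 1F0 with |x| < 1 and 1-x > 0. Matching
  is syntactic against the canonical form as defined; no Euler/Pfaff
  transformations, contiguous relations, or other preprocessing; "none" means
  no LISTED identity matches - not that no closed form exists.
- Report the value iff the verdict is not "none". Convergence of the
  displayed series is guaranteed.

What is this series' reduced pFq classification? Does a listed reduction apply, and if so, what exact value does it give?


Key observation: t_0 being 1/4, roots of the ratio polynomials (C = 1/4) are the negated parameters.
Term ratio: r(k) = (-1) * (k-3/2) (k+4) / [(k+13/2) (k+1)] - poly over poly, x = (-1) from leading terms; C = 1/4 at k = 0.

With C = 1/4: the canonical form is 2F1(-3/2, 4; 13/2; -1). Verdict: the Kummer evaluation I3 fires (x = -1; c = 13/2 equals 1+a-b for upper {-3/2, 4}: listed pattern). Sum: 33/64.


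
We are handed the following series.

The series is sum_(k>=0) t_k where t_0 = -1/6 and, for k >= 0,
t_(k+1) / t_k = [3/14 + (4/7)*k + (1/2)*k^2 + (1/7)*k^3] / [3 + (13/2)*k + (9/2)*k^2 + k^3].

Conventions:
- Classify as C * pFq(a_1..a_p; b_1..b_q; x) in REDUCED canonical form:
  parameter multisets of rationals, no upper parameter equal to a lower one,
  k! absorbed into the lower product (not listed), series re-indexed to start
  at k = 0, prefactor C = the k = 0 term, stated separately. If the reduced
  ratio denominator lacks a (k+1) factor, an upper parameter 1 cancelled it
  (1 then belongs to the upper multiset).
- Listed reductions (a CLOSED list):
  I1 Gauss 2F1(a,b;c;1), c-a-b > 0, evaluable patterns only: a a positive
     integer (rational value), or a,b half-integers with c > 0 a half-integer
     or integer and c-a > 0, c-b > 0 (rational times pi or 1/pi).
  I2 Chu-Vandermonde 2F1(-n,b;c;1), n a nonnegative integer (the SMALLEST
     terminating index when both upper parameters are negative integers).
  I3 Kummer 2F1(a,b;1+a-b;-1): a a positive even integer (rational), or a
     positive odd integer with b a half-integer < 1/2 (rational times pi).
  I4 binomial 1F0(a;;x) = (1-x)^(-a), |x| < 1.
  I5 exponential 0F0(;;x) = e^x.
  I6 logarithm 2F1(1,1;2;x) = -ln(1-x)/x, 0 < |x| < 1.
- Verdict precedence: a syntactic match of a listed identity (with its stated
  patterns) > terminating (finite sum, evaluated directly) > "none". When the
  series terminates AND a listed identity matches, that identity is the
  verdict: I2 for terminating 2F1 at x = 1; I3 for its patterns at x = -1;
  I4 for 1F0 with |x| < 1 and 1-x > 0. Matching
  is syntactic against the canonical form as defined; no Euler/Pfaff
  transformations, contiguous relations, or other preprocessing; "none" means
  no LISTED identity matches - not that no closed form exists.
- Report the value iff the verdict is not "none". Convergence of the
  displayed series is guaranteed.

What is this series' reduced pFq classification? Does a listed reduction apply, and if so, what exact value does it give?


At argument 1/7: a 2F1 with upper {1, 1}, lower {2}, scaled by C = -1/6. Verdict (x = 1/7): the I6 logarithm reduction applies (the logarithm: parameters (1,1;2), x = 1/7). Hence: (7/6) * ln(6/7).

Structural cue: with t_0 = -1/6, the ratio is unreduced: k + 3/2 divides both sides (C = -1/6).
Consecutive-term ratio: r(k) = (1/7) * (k+1) (k+1) / [(k+2) (k+1)] - rational in k. x = (1/7); t_0 = -1/6; negate the roots.


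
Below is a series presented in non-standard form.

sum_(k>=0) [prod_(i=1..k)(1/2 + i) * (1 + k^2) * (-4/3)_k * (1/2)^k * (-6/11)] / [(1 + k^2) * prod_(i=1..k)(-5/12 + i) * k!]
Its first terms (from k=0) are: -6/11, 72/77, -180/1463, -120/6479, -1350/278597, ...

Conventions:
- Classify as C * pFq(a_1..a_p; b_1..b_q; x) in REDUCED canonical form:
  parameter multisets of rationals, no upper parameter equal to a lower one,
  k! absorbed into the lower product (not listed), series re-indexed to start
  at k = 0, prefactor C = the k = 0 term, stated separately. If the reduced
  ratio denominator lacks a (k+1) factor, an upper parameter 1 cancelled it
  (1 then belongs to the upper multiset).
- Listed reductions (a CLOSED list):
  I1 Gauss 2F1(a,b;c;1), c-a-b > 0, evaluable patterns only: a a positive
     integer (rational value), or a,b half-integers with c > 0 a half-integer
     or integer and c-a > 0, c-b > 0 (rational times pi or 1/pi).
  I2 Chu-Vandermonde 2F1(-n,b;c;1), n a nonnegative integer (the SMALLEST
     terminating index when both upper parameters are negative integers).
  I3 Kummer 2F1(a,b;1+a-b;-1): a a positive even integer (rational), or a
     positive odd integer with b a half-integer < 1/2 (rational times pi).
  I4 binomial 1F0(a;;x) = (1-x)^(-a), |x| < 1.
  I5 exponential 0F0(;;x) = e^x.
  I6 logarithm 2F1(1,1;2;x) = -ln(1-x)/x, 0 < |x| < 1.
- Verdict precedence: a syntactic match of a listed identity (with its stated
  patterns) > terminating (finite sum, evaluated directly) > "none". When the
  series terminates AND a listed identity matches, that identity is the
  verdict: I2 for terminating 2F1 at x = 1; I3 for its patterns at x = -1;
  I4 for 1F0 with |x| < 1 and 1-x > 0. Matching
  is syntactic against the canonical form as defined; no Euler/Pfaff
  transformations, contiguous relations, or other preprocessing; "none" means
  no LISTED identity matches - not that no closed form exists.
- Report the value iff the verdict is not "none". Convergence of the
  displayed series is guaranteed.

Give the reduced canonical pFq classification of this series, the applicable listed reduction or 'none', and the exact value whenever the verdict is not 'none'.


With C = -6/11: the canonical form is 2F1(-4/3, 3/2; 7/12; 1/2). Verdict: none - at argument 1/2 the multisets {-4/3, 3/2} ; {7/12} match no listed identity.

Key observation: t_0 = -6/11 here, and the lower running product (C = -6/11, x = 1/2) is a rising factorial.
Term ratio: r(k) = (1/2) * (k-4/3) (k+3/2) / [(k+7/12) (k+1)] - rational in k, leading ratio (1/2); with t_0 = -6/11, classification follows.
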